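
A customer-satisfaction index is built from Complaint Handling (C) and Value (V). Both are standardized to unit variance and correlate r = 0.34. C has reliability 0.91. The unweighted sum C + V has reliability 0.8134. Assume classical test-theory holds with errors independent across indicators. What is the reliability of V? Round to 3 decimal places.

Var(C+V) = 2 + 2·0.34 = 2.680.
True-score variance = ρ_C + ρ_V + 2·0.34, so 0.8134 = (0.91 + ρ_V + 0.68) / 2.680.
ρ_V = 0.8134·2.680 − 0.91 − 0.68 = 0.590.

0.590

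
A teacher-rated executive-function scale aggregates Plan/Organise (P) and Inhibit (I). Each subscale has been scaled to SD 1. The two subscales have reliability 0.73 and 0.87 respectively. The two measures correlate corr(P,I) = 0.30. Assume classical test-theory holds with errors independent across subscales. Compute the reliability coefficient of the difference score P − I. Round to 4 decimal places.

0.7143

Var(P−I) = 1 + 1 − 2·0.30 = 2 − 0.6 = 1.4.
Under uncorrelated errors the observed covariances equal the true-score covariances, so only the own-variance terms attenuate.
True-score variance = [0.73 + 0.87] − 0.6 = 1.6 − 0.6 = 1.
Reliability = 1 / 1.4 = 0.7143.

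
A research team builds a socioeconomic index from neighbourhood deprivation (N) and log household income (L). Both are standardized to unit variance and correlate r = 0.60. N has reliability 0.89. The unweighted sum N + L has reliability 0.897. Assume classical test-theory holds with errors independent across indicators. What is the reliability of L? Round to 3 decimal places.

0.780

Var(N+L) = 2 + 2·0.60 = 3.200.
True-score variance = ρ_N + ρ_L + 2·0.60, so 0.897 = (0.89 + ρ_L + 1.20) / 3.200.
ρ_L = 0.897·3.200 − 0.89 − 1.20 = 0.780.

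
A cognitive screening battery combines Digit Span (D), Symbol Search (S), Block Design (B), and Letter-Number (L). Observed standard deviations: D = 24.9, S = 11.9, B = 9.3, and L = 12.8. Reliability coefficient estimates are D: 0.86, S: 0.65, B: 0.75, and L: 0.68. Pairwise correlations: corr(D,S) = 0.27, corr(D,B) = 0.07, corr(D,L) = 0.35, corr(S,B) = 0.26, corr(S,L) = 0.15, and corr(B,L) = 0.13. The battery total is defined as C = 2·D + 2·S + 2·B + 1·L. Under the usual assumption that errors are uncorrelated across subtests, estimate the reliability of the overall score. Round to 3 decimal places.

Var(C) = 2²·24.9² + 2²·11.9² + 2²·9.3² + 12.8² + 2·[4·24.9·11.9·0.27 + 4·24.9·9.3·0.07 + 2·24.9·12.8·0.35 + 4·11.9·9.3·0.26 + 2·11.9·12.8·0.15 + 2·9.3·12.8·0.13] = 3556.28 + 1599.4 = 5155.68.
Because errors are independent across components, Cov(Tᵢ,Tⱼ) = Cov(Xᵢ,Xⱼ); the off-diagonal part of the true-score variance is the same as above.
True-score variance = [2²·24.9²·0.86 + 2²·11.9²·0.65 + 2²·9.3²·0.75 + 12.8²·0.68] + 1599.4 = 2871.9 + 1599.4 = 4471.3.
Reliability = 4471.3 / 5155.68 = 0.867.

0.867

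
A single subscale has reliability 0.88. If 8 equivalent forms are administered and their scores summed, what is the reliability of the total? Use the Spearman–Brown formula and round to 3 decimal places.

ρ_k = kρ / (1 + (k−1)ρ) = 8·0.88 / (1 + 7·0.88) = 7.040 / 7.160 = 0.983.

0.983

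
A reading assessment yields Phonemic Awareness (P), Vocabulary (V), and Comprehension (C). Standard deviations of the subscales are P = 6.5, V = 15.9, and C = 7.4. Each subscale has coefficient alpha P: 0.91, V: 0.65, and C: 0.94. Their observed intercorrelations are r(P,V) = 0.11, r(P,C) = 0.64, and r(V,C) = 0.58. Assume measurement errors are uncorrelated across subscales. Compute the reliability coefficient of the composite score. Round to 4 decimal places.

0.8325

Var(P+V+C) = 6.5² + 15.9² + 7.4² + 2·[6.5·15.9·0.11 + 6.5·7.4·0.64 + 15.9·7.4·0.58] = 349.82 + 220.791 = 570.611.
Under uncorrelated errors the observed covariances equal the true-score covariances, so only the own-variance terms attenuate.
True-score variance = [6.5²·0.91 + 15.9²·0.65 + 7.4²·0.94] + 220.791 = 254.248 + 220.791 = 475.039.
Reliability = 475.039 / 570.611 = 0.8325.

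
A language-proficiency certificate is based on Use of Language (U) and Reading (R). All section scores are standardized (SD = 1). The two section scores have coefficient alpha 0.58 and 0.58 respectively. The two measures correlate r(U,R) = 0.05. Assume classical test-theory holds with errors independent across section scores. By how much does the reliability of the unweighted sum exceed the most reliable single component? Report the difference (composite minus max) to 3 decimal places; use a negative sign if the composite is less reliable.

0.020

Var(sum) = 2 + 0.1 = 2.1; true-score variance = 1.16 + 0.1 = 1.26; composite reliability = 0.6000.
Max component reliability = 0.5800.
Difference = 0.6000 − 0.5800 = 0.020.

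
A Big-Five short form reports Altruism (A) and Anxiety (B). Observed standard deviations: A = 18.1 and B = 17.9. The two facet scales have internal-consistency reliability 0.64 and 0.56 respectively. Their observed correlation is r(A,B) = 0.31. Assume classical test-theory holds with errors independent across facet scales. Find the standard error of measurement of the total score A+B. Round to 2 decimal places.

Var(total) = 648.02 + 200.874 = 848.894.
True-score variance = 389.1 + 200.874 = 589.974, so reliability = 0.6950.
Error variance = 848.894 − 589.974 = 258.92; SEM = √258.92 = 16.09.

16.09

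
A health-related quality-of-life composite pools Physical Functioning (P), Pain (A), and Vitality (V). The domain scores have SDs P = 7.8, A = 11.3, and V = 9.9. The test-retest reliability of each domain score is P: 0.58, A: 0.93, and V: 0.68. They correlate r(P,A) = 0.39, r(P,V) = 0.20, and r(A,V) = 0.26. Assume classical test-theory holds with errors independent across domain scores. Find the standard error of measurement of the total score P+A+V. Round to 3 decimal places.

Var(total) = 286.54 + 157.81 = 444.35.
True-score variance = 220.686 + 157.81 = 378.495, so reliability = 0.8518.
Error variance = 444.35 − 378.495 = 65.8543; SEM = √65.8543 = 8.115.

8.115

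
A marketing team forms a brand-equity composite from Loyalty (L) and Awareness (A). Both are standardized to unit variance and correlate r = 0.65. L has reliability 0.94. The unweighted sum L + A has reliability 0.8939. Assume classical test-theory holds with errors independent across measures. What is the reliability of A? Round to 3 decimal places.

Var(L+A) = 2 + 2·0.65 = 3.300.
True-score variance = ρ_L + ρ_A + 2·0.65, so 0.8939 = (0.94 + ρ_A + 1.30) / 3.300.
ρ_A = 0.8939·3.300 − 0.94 − 1.30 = 0.710.

0.710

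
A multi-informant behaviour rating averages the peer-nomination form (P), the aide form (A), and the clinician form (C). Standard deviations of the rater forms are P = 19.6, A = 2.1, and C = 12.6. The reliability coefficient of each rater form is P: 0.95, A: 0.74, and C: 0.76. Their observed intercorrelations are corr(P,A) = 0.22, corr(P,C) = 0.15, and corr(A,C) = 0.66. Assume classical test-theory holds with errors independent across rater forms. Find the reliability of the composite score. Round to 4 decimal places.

Var(P+A+C) = 19.6² + 2.1² + 12.6² + 2·[19.6·2.1·0.22 + 19.6·12.6·0.15 + 2.1·12.6·0.66] = 547.33 + 127.126 = 674.456.
Under uncorrelated errors the observed covariances equal the true-score covariances, so only the own-variance terms attenuate.
True-score variance = [19.6²·0.95 + 2.1²·0.74 + 12.6²·0.76] + 127.126 = 488.873 + 127.126 = 615.999.
Reliability = 615.999 / 674.456 = 0.9133.

0.9133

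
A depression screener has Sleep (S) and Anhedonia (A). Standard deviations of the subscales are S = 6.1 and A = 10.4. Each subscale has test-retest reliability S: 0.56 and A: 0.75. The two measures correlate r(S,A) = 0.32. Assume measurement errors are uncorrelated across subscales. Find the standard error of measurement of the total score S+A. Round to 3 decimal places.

Var(total) = 145.37 + 40.6016 = 185.972.
True-score variance = 101.958 + 40.6016 = 142.559, so reliability = 0.7666.
Error variance = 185.972 − 142.559 = 43.4124; SEM = √43.4124 = 6.589.

6.589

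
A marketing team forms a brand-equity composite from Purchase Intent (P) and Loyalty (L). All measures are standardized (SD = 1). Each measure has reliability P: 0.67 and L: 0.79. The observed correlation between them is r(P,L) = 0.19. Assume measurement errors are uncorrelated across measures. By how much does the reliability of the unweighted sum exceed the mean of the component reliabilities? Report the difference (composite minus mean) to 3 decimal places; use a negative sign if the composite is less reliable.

0.043

Var(sum) = 2 + 0.38 = 2.38; true-score variance = 1.46 + 0.38 = 1.84; composite reliability = 0.7731.
Mean component reliability = 0.7300.
Difference = 0.7731 − 0.7300 = 0.043.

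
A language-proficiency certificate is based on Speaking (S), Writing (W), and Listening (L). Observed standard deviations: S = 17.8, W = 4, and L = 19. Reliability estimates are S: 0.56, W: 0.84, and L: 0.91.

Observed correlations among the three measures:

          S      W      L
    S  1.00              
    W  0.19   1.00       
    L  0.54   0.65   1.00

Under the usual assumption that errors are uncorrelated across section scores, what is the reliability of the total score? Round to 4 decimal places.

Var(S+W+L) = 17.8² + 4² + 19² + 2·[17.8·4·0.19 + 17.8·19·0.54 + 4·19·0.65] = 693.84 + 491.112 = 1184.95.
Under uncorrelated errors the observed covariances equal the true-score covariances, so only the own-variance terms attenuate.
True-score variance = [17.8²·0.56 + 4²·0.84 + 19²·0.91] + 491.112 = 519.38 + 491.112 = 1010.49.
Reliability = 1010.49 / 1184.95 = 0.8528.

0.8528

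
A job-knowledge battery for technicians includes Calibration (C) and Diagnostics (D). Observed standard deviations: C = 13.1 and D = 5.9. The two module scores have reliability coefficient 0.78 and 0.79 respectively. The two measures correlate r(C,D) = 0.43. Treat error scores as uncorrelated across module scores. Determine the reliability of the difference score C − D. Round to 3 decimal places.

0.678

Var(C−D) = 13.1² + 5.9² − 2·13.1·5.9·0.43 = 206.42 − 66.4694 = 139.951.
Under uncorrelated errors the observed covariances equal the true-score covariances, so only the own-variance terms attenuate.
True-score variance = [13.1²·0.78 + 5.9²·0.79] − 66.4694 = 161.356 − 66.4694 = 94.8863.
Reliability = 94.8863 / 139.951 = 0.678.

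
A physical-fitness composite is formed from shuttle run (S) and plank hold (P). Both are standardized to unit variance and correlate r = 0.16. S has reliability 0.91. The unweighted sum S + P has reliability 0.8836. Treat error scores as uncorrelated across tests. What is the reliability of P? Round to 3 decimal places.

Var(S+P) = 2 + 2·0.16 = 2.320.
True-score variance = ρ_S + ρ_P + 2·0.16, so 0.8836 = (0.91 + ρ_P + 0.32) / 2.320.
ρ_P = 0.8836·2.320 − 0.91 − 0.32 = 0.820.

0.820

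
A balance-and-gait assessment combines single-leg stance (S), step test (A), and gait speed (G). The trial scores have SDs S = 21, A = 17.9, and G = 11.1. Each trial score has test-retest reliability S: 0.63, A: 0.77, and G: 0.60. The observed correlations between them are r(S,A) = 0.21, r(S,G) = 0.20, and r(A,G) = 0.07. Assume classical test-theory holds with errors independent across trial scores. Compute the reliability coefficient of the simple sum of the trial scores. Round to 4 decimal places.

0.7541

Var(S+A+G) = 21² + 17.9² + 11.1² + 2·[21·17.9·0.21 + 21·11.1·0.20 + 17.9·11.1·0.07] = 884.62 + 278.935 = 1163.55.
Under uncorrelated errors the observed covariances equal the true-score covariances, so only the own-variance terms attenuate.
True-score variance = [21²·0.63 + 17.9²·0.77 + 11.1²·0.60] + 278.935 = 598.472 + 278.935 = 877.406.
Reliability = 877.406 / 1163.55 = 0.7541.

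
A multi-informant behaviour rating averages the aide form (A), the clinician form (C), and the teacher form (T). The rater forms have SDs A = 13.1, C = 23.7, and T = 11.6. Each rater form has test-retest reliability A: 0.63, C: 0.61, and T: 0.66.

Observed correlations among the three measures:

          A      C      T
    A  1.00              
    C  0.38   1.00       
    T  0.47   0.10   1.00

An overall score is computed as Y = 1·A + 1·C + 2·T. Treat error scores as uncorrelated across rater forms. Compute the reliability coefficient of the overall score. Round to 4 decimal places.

Var(Y) = 13.1² + 23.7² + 2²·11.6² + 2·[13.1·23.7·0.38 + 2·13.1·11.6·0.47 + 2·23.7·11.6·0.10] = 1271.54 + 631.61 = 1903.15.
Because errors are independent across components, Cov(Tᵢ,Tⱼ) = Cov(Xᵢ,Xⱼ); the off-diagonal part of the true-score variance is the same as above.
True-score variance = [13.1²·0.63 + 23.7²·0.61 + 2²·11.6²·0.66] + 631.61 = 805.984 + 631.61 = 1437.59.
Reliability = 1437.59 / 1903.15 = 0.7554.

0.7554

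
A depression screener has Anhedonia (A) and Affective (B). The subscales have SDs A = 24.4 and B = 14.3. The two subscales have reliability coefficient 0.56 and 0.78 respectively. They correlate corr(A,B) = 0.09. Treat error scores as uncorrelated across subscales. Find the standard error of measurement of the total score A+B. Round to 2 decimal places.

17.52

Var(total) = 799.85 + 62.8056 = 862.656.
True-score variance = 492.904 + 62.8056 = 555.709, so reliability = 0.6442.
Error variance = 862.656 − 555.709 = 306.946; SEM = √306.946 = 17.52.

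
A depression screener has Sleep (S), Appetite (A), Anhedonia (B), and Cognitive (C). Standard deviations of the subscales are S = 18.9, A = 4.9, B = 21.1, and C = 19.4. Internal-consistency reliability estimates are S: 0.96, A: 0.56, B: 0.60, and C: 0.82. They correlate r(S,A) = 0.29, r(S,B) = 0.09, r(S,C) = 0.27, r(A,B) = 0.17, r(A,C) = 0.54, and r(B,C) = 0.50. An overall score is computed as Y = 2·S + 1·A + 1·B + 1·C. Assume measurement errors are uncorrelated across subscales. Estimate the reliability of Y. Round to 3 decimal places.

0.910

Var(Y) = 2²·18.9² + 4.9² + 21.1² + 19.4² + 2·[2·18.9·4.9·0.29 + 2·18.9·21.1·0.09 + 2·18.9·19.4·0.27 + 4.9·21.1·0.17 + 4.9·19.4·0.54 + 21.1·19.4·0.50] = 2274.42 + 1194.14 = 3468.56.
Because errors are independent across components, Cov(Tᵢ,Tⱼ) = Cov(Xᵢ,Xⱼ); the off-diagonal part of the true-score variance is the same as above.
True-score variance = [2²·18.9²·0.96 + 4.9²·0.56 + 21.1²·0.60 + 19.4²·0.82] + 1194.14 = 1960.87 + 1194.14 = 3155.02.
Reliability = 3155.02 / 3468.56 = 0.910.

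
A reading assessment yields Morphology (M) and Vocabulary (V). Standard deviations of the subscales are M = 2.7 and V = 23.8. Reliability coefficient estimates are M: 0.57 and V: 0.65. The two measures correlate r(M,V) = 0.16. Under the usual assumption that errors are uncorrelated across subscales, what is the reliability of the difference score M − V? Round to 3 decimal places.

0.636

Var(M−V) = 2.7² + 23.8² − 2·2.7·23.8·0.16 = 573.73 − 20.5632 = 553.167.
Because errors are independent across components, Cov(Tᵢ,Tⱼ) = Cov(Xᵢ,Xⱼ); the off-diagonal part of the true-score variance is the same as above.
True-score variance = [2.7²·0.57 + 23.8²·0.65] − 20.5632 = 372.341 − 20.5632 = 351.778.
Reliability = 351.778 / 553.167 = 0.636.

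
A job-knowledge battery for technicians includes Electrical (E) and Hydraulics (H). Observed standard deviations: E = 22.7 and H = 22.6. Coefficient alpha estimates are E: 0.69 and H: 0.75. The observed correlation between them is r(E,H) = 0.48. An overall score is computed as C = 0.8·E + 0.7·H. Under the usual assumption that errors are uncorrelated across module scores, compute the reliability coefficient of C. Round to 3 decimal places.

0.807

Var(C) = 0.8²·22.7² + 0.7²·22.6² + 2·[0.56·22.7·22.6·0.48] = 580.058 + 275.8 = 855.858.
Because errors are independent across components, Cov(Tᵢ,Tⱼ) = Cov(Xᵢ,Xⱼ); the off-diagonal part of the true-score variance is the same as above.
True-score variance = [0.8²·22.7²·0.69 + 0.7²·22.6²·0.75] + 275.8 = 415.256 + 275.8 = 691.056.
Reliability = 691.056 / 855.858 = 0.807.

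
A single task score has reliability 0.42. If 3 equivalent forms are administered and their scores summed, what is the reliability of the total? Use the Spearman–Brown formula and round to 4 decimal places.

0.6848

ρ_k = kρ / (1 + (k−1)ρ) = 3·0.42 / (1 + 2·0.42) = 1.260 / 1.840 = 0.6848.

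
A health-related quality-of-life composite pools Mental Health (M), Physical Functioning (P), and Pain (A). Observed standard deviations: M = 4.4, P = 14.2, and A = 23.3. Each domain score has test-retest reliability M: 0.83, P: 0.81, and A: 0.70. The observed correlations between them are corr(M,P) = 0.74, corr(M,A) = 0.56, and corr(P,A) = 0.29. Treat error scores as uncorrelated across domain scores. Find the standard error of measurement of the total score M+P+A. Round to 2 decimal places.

14.30

Var(total) = 763.89 + 399.192 = 1163.08.
True-score variance = 559.42 + 399.192 = 958.612, so reliability = 0.8242.
Error variance = 1163.08 − 958.612 = 204.47; SEM = √204.47 = 14.30.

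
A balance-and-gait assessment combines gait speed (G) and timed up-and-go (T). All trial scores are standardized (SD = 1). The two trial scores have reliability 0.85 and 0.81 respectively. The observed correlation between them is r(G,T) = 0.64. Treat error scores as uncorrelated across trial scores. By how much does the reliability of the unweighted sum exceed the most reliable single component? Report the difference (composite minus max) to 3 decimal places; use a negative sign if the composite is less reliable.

Var(sum) = 2 + 1.28 = 3.28; true-score variance = 1.66 + 1.28 = 2.94; composite reliability = 0.8963.
Max component reliability = 0.8500.
Difference = 0.8963 − 0.8500 = 0.046.

0.046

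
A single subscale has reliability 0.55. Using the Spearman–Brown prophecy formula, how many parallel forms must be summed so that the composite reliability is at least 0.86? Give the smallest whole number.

6

k ≥ ρ*(1−ρ₁)/(ρ₁(1−ρ*)) = 0.86·0.45 / (0.55·0.14) = 5.026.
Smallest integer k = 6.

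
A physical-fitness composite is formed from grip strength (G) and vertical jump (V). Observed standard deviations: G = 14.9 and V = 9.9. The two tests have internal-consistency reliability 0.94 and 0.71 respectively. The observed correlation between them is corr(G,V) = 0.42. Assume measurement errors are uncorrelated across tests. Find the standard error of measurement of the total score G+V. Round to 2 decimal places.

6.46

Var(total) = 320.02 + 123.908 = 443.928.
True-score variance = 278.276 + 123.908 = 402.185, so reliability = 0.9060.
Error variance = 443.928 − 402.185 = 41.7435; SEM = √41.7435 = 6.46.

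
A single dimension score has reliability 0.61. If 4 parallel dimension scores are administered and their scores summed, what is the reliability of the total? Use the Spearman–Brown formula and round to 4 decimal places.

0.8622

ρ_k = kρ / (1 + (k−1)ρ) = 4·0.61 / (1 + 3·0.61) = 2.440 / 2.830 = 0.8622.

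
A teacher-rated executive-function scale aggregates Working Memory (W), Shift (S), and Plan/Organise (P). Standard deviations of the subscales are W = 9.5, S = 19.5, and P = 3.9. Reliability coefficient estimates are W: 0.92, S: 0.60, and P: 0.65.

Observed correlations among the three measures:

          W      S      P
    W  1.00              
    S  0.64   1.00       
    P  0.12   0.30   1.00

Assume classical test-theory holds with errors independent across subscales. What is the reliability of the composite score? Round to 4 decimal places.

Var(W+S+P) = 9.5² + 19.5² + 3.9² + 2·[9.5·19.5·0.64 + 9.5·3.9·0.12 + 19.5·3.9·0.30] = 485.71 + 291.642 = 777.352.
With uncorrelated errors the cross-covariances are all true-score covariance, so they carry over unchanged; only the diagonal terms shrink to ρᵢσᵢ².
True-score variance = [9.5²·0.92 + 19.5²·0.60 + 3.9²·0.65] + 291.642 = 321.067 + 291.642 = 612.708.
Reliability = 612.708 / 777.352 = 0.7882.

0.7882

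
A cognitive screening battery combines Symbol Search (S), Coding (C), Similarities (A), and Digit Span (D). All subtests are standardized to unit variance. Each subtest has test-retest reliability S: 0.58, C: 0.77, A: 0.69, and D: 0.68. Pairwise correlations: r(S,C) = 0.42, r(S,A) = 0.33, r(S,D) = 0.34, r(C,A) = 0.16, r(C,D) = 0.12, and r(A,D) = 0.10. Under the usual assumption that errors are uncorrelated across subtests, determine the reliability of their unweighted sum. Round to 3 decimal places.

Var(S+C+A+D) = 4 + 2·[0.42 + 0.33 + 0.34 + 0.16 + 0.12 + 0.10] = 4 + 2.94 = 6.94.
With uncorrelated errors the cross-covariances are all true-score covariance, so they carry over unchanged; only the diagonal terms shrink to ρᵢσᵢ².
True-score variance = [0.58 + 0.77 + 0.69 + 0.68] + 2.94 = 2.72 + 2.94 = 5.66.
Reliability = 5.66 / 6.94 = 0.816.

0.816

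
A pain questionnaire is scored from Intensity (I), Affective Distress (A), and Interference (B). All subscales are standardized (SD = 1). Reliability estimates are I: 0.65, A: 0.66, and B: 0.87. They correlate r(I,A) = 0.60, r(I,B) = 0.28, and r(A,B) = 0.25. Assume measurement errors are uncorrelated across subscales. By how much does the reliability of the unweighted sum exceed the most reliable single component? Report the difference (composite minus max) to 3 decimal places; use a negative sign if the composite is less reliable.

Var(sum) = 3 + 2.26 = 5.26; true-score variance = 2.18 + 2.26 = 4.44; composite reliability = 0.8441.
Max component reliability = 0.8700.
Difference = 0.8441 − 0.8700 = -0.026.

-0.026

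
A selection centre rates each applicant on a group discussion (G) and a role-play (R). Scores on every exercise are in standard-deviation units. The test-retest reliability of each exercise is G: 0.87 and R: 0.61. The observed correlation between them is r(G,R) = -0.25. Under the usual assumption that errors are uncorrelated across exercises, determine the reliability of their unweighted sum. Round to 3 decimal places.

Var(G+R) = 2 + 2·[(-0.25)] = 2 − 0.5 = 1.5.
Under uncorrelated errors the observed covariances equal the true-score covariances, so only the own-variance terms attenuate.
True-score variance = [0.87 + 0.61] − 0.5 = 1.48 − 0.5 = 0.98.
Reliability = 0.98 / 1.5 = 0.653.

0.653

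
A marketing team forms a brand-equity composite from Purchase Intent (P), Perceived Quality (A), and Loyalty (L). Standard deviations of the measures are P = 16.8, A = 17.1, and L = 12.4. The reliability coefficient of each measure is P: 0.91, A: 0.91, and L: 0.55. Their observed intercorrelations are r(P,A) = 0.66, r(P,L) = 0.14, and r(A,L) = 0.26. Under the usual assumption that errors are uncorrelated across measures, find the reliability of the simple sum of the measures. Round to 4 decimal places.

Var(P+A+L) = 16.8² + 17.1² + 12.4² + 2·[16.8·17.1·0.66 + 16.8·12.4·0.14 + 17.1·12.4·0.26] = 728.41 + 547.8 = 1276.21.
With uncorrelated errors the cross-covariances are all true-score covariance, so they carry over unchanged; only the diagonal terms shrink to ρᵢσᵢ².
True-score variance = [16.8²·0.91 + 17.1²·0.91 + 12.4²·0.55] + 547.8 = 607.5 + 547.8 = 1155.3.
Reliability = 1155.3 / 1276.21 = 0.9053.

0.9053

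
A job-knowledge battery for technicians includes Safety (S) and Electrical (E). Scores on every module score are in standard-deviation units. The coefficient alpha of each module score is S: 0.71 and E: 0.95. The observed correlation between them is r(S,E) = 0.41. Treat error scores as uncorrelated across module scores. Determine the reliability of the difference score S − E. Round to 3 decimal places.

Var(S−E) = 1 + 1 − 2·0.41 = 2 − 0.82 = 1.18.
Under uncorrelated errors the observed covariances equal the true-score covariances, so only the own-variance terms attenuate.
True-score variance = [0.71 + 0.95] − 0.82 = 1.66 − 0.82 = 0.84.
Reliability = 0.84 / 1.18 = 0.712.

0.712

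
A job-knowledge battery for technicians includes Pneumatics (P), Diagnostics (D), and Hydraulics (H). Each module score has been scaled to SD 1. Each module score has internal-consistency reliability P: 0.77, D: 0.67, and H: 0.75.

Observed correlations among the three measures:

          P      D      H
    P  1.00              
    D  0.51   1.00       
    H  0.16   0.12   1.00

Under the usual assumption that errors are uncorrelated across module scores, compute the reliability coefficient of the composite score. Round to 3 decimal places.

Var(P+D+H) = 3 + 2·[0.51 + 0.16 + 0.12] = 3 + 1.58 = 4.58.
Under uncorrelated errors the observed covariances equal the true-score covariances, so only the own-variance terms attenuate.
True-score variance = [0.77 + 0.67 + 0.75] + 1.58 = 2.19 + 1.58 = 3.77.
Reliability = 3.77 / 4.58 = 0.823.

0.823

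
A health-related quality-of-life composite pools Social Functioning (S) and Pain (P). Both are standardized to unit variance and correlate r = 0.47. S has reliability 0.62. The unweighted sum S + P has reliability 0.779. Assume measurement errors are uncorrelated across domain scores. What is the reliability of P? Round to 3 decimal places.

Var(S+P) = 2 + 2·0.47 = 2.940.
True-score variance = ρ_S + ρ_P + 2·0.47, so 0.779 = (0.62 + ρ_P + 0.94) / 2.940.
ρ_P = 0.779·2.940 − 0.62 − 0.94 = 0.730.

0.730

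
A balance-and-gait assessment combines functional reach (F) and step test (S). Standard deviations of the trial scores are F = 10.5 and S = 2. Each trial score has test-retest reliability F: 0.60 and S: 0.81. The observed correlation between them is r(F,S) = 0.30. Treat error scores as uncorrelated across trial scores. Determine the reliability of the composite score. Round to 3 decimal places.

0.646

Var(F+S) = 10.5² + 2² + 2·[10.5·2·0.30] = 114.25 + 12.6 = 126.85.
With uncorrelated errors the cross-covariances are all true-score covariance, so they carry over unchanged; only the diagonal terms shrink to ρᵢσᵢ².
True-score variance = [10.5²·0.60 + 2²·0.81] + 12.6 = 69.39 + 12.6 = 81.99.
Reliability = 81.99 / 126.85 = 0.646.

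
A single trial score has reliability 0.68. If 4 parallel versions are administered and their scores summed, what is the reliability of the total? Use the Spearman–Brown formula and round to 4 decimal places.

0.8947

ρ_k = kρ / (1 + (k−1)ρ) = 4·0.68 / (1 + 3·0.68) = 2.720 / 3.040 = 0.8947.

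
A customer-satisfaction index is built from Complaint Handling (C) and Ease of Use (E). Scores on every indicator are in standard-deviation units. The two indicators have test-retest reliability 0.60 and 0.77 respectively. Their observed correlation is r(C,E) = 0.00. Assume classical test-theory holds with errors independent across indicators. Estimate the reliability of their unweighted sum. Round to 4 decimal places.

0.6850

Var(C+E) = 2 + 2·[0.00] = 2 + 0 = 2.
Because errors are independent across components, Cov(Tᵢ,Tⱼ) = Cov(Xᵢ,Xⱼ); the off-diagonal part of the true-score variance is the same as above.
True-score variance = [0.60 + 0.77] + 0 = 1.37 + 0 = 1.37.
Reliability = 1.37 / 2 = 0.6850.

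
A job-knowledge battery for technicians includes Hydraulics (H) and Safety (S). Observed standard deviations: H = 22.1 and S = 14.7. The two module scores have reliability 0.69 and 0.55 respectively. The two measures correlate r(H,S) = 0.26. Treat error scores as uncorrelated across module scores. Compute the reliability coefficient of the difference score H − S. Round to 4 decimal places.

0.5357

Var(H−S) = 22.1² + 14.7² − 2·22.1·14.7·0.26 = 704.5 − 168.932 = 535.568.
With uncorrelated errors the cross-covariances are all true-score covariance, so they carry over unchanged; only the diagonal terms shrink to ρᵢσᵢ².
True-score variance = [22.1²·0.69 + 14.7²·0.55] − 168.932 = 455.852 − 168.932 = 286.92.
Reliability = 286.92 / 535.568 = 0.5357.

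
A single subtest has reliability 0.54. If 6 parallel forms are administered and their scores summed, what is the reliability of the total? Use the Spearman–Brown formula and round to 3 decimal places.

ρ_k = kρ / (1 + (k−1)ρ) = 6·0.54 / (1 + 5·0.54) = 3.240 / 3.700 = 0.876.

0.876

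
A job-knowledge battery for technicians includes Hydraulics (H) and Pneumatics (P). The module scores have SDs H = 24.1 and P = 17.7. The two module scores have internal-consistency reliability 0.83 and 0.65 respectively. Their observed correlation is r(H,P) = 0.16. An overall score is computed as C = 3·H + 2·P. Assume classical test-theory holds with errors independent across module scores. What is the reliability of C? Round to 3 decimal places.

0.818

Var(C) = 3²·24.1² + 2²·17.7² + 2·[6·24.1·17.7·0.16] = 6480.45 + 819.014 = 7299.46.
With uncorrelated errors the cross-covariances are all true-score covariance, so they carry over unchanged; only the diagonal terms shrink to ρᵢσᵢ².
True-score variance = [3²·24.1²·0.83 + 2²·17.7²·0.65] + 819.014 = 5153.2 + 819.014 = 5972.22.
Reliability = 5972.22 / 7299.46 = 0.818.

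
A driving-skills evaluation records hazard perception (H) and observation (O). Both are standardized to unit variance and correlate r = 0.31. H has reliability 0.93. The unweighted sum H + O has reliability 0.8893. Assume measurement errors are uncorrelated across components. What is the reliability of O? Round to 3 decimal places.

0.780

Var(H+O) = 2 + 2·0.31 = 2.620.
True-score variance = ρ_H + ρ_O + 2·0.31, so 0.8893 = (0.93 + ρ_O + 0.62) / 2.620.
ρ_O = 0.8893·2.620 − 0.93 − 0.62 = 0.780.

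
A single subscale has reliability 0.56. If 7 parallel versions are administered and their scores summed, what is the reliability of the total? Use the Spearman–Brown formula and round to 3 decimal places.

ρ_k = kρ / (1 + (k−1)ρ) = 7·0.56 / (1 + 6·0.56) = 3.920 / 4.360 = 0.899.

0.899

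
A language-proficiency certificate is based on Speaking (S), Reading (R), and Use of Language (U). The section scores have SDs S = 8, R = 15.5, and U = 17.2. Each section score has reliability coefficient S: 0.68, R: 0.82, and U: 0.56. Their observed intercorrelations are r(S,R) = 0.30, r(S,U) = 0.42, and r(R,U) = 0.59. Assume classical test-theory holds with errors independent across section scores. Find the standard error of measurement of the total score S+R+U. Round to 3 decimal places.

Var(total) = 600.09 + 504.572 = 1104.66.
True-score variance = 406.195 + 504.572 = 910.767, so reliability = 0.8245.
Error variance = 1104.66 − 910.767 = 193.895; SEM = √193.895 = 13.925.

13.925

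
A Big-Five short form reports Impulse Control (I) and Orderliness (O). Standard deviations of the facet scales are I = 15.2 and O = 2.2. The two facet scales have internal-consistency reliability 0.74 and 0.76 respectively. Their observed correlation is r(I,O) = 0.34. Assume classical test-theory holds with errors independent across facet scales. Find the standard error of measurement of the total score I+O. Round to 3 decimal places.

7.825

Var(total) = 235.88 + 22.7392 = 258.619.
True-score variance = 174.648 + 22.7392 = 197.387, so reliability = 0.7632.
Error variance = 258.619 − 197.387 = 61.232; SEM = √61.232 = 7.825.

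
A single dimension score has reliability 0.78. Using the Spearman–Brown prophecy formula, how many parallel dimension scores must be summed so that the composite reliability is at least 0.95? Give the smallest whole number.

6

k ≥ ρ*(1−ρ₁)/(ρ₁(1−ρ*)) = 0.95·0.22 / (0.78·0.05) = 5.359.
Smallest integer k = 6.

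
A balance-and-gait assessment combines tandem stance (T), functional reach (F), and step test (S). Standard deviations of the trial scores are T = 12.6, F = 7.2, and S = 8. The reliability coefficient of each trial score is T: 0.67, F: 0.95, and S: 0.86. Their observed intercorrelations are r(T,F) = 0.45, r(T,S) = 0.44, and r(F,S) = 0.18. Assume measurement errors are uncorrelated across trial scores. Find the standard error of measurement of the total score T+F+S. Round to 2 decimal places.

Var(total) = 274.6 + 191.088 = 465.688.
True-score variance = 210.657 + 191.088 = 401.745, so reliability = 0.8627.
Error variance = 465.688 − 401.745 = 63.9428; SEM = √63.9428 = 8.00.

8.00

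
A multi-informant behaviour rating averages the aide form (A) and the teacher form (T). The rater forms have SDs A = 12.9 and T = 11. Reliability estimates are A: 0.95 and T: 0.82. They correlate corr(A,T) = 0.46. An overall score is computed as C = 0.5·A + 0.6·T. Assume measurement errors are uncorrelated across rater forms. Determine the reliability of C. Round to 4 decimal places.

Var(C) = 0.5²·12.9² + 0.6²·11² + 2·[0.3·12.9·11·0.46] = 85.1625 + 39.1644 = 124.327.
With uncorrelated errors the cross-covariances are all true-score covariance, so they carry over unchanged; only the diagonal terms shrink to ρᵢσᵢ².
True-score variance = [0.5²·12.9²·0.95 + 0.6²·11²·0.82] + 39.1644 = 75.2416 + 39.1644 = 114.406.
Reliability = 114.406 / 124.327 = 0.9202.

0.9202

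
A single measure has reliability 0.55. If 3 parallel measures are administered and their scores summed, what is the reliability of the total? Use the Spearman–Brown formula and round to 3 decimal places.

0.786

ρ_k = kρ / (1 + (k−1)ρ) = 3·0.55 / (1 + 2·0.55) = 1.650 / 2.100 = 0.786.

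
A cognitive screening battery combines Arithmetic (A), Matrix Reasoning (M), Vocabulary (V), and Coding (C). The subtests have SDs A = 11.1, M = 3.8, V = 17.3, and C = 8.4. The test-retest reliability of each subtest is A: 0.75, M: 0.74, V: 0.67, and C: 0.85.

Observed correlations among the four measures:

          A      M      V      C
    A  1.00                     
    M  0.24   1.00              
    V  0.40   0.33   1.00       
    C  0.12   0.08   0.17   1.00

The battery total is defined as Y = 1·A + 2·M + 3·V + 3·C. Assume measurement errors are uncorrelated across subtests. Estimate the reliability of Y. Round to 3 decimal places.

Var(Y) = 11.1² + 2²·3.8² + 3²·17.3² + 3²·8.4² + 2·[2·11.1·3.8·0.24 + 3·11.1·17.3·0.40 + 3·11.1·8.4·0.12 + 6·3.8·17.3·0.33 + 6·3.8·8.4·0.08 + 9·17.3·8.4·0.17] = 3509.62 + 1304.15 = 4813.77.
With uncorrelated errors the cross-covariances are all true-score covariance, so they carry over unchanged; only the diagonal terms shrink to ρᵢσᵢ².
True-score variance = [11.1²·0.75 + 2²·3.8²·0.74 + 3²·17.3²·0.67 + 3²·8.4²·0.85] + 1304.15 = 2479.65 + 1304.15 = 3783.8.
Reliability = 3783.8 / 4813.77 = 0.786.

0.786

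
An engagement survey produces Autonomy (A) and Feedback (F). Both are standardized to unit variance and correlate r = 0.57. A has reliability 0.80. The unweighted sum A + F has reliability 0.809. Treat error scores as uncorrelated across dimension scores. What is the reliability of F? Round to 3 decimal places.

Var(A+F) = 2 + 2·0.57 = 3.140.
True-score variance = ρ_A + ρ_F + 2·0.57, so 0.809 = (0.80 + ρ_F + 1.14) / 3.140.
ρ_F = 0.809·3.140 − 0.80 − 1.14 = 0.600.

0.600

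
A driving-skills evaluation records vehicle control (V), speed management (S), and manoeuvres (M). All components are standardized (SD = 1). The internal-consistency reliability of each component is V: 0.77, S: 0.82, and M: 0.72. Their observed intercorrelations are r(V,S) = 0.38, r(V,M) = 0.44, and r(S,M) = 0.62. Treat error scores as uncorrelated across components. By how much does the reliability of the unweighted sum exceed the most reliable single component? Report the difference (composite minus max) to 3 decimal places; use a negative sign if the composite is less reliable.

0.063

Var(sum) = 3 + 2.88 = 5.88; true-score variance = 2.31 + 2.88 = 5.19; composite reliability = 0.8827.
Max component reliability = 0.8200.
Difference = 0.8827 − 0.8200 = 0.063.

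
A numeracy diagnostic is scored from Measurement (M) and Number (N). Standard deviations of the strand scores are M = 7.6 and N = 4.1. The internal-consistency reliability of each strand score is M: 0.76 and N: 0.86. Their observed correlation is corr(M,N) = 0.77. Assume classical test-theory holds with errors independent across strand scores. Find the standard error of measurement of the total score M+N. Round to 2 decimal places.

4.03

Var(total) = 74.57 + 47.9864 = 122.556.
True-score variance = 58.3542 + 47.9864 = 106.341, so reliability = 0.8677.
Error variance = 122.556 − 106.341 = 16.2158; SEM = √16.2158 = 4.03.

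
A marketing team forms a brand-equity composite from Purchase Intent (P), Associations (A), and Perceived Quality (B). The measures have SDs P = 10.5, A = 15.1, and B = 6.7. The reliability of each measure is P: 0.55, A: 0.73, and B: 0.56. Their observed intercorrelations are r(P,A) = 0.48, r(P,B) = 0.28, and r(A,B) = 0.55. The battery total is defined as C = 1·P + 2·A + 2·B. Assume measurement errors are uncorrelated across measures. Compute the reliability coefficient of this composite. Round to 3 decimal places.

Var(C) = 10.5² + 2²·15.1² + 2²·6.7² + 2·[2·10.5·15.1·0.48 + 2·10.5·6.7·0.28 + 4·15.1·6.7·0.55] = 1201.85 + 828.356 = 2030.21.
Under uncorrelated errors the observed covariances equal the true-score covariances, so only the own-variance terms attenuate.
True-score variance = [10.5²·0.55 + 2²·15.1²·0.73 + 2²·6.7²·0.56] + 828.356 = 826.98 + 828.356 = 1655.34.
Reliability = 1655.34 / 2030.21 = 0.815.

0.815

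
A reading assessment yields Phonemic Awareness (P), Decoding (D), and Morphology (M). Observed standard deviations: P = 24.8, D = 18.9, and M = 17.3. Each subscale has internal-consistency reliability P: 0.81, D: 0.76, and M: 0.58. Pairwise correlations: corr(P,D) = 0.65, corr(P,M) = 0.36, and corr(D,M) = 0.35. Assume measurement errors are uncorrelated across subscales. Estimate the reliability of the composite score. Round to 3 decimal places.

Var(P+D+M) = 24.8² + 18.9² + 17.3² + 2·[24.8·18.9·0.65 + 24.8·17.3·0.36 + 18.9·17.3·0.35] = 1271.54 + 1147.12 = 2418.66.
Because errors are independent across components, Cov(Tᵢ,Tⱼ) = Cov(Xᵢ,Xⱼ); the off-diagonal part of the true-score variance is the same as above.
True-score variance = [24.8²·0.81 + 18.9²·0.76 + 17.3²·0.58] + 1147.12 = 943.25 + 1147.12 = 2090.37.
Reliability = 2090.37 / 2418.66 = 0.864.

0.864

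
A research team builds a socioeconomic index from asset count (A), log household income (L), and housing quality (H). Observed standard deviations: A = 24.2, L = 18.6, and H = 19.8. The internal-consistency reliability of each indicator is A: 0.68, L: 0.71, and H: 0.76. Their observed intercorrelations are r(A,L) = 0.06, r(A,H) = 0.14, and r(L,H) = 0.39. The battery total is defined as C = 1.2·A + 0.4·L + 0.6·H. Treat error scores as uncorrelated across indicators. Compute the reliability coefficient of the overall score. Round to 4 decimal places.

Var(C) = 1.2²·24.2² + 0.4²·18.6² + 0.6²·19.8² + 2·[0.48·24.2·18.6·0.06 + 0.72·24.2·19.8·0.14 + 0.24·18.6·19.8·0.39] = 1039.81 + 191.468 = 1231.28.
Under uncorrelated errors the observed covariances equal the true-score covariances, so only the own-variance terms attenuate.
True-score variance = [1.2²·24.2²·0.68 + 0.4²·18.6²·0.71 + 0.6²·19.8²·0.76] + 191.468 = 720.022 + 191.468 = 911.489.
Reliability = 911.489 / 1231.28 = 0.7403.

0.7403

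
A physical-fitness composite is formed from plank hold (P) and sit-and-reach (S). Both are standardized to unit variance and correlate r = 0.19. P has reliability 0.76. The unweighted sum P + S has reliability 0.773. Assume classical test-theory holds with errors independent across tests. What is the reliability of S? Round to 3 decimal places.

0.700

Var(P+S) = 2 + 2·0.19 = 2.380.
True-score variance = ρ_P + ρ_S + 2·0.19, so 0.773 = (0.76 + ρ_S + 0.38) / 2.380.
ρ_S = 0.773·2.380 − 0.76 − 0.38 = 0.700.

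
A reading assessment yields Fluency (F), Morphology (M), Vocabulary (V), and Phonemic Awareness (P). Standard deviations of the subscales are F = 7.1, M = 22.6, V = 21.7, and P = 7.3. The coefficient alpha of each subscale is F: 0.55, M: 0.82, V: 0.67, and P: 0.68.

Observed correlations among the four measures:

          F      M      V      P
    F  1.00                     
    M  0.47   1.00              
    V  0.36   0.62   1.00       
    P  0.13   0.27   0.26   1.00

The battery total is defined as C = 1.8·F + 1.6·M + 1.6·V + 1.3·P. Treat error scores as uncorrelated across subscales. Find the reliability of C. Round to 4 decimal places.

Var(C) = 1.8²·7.1² + 1.6²·22.6² + 1.6²·21.7² + 1.3²·7.3² + 2·[2.88·7.1·22.6·0.47 + 2.88·7.1·21.7·0.36 + 2.34·7.1·7.3·0.13 + 2.56·22.6·21.7·0.62 + 2.08·22.6·7.3·0.27 + 2.08·21.7·7.3·0.26] = 2766.41 + 2698.84 = 5465.25.
With uncorrelated errors the cross-covariances are all true-score covariance, so they carry over unchanged; only the diagonal terms shrink to ρᵢσᵢ².
True-score variance = [1.8²·7.1²·0.55 + 1.6²·22.6²·0.82 + 1.6²·21.7²·0.67 + 1.3²·7.3²·0.68] + 2698.84 = 2030.93 + 2698.84 = 4729.77.
Reliability = 4729.77 / 5465.25 = 0.8654.

0.8654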